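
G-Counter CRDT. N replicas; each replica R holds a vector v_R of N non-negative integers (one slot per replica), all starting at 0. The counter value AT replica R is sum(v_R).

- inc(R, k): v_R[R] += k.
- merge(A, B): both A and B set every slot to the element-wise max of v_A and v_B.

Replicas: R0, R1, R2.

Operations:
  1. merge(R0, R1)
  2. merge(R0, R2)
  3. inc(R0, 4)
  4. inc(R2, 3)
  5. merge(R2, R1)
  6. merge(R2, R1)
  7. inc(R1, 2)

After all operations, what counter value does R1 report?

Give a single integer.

Answer: 5

Derivation:
Op 1: merge R0<->R1 -> R0=(0,0,0) R1=(0,0,0)
Op 2: merge R0<->R2 -> R0=(0,0,0) R2=(0,0,0)
Op 3: inc R0 by 4 -> R0=(4,0,0) value=4
Op 4: inc R2 by 3 -> R2=(0,0,3) value=3
Op 5: merge R2<->R1 -> R2=(0,0,3) R1=(0,0,3)
Op 6: merge R2<->R1 -> R2=(0,0,3) R1=(0,0,3)
Op 7: inc R1 by 2 -> R1=(0,2,3) value=5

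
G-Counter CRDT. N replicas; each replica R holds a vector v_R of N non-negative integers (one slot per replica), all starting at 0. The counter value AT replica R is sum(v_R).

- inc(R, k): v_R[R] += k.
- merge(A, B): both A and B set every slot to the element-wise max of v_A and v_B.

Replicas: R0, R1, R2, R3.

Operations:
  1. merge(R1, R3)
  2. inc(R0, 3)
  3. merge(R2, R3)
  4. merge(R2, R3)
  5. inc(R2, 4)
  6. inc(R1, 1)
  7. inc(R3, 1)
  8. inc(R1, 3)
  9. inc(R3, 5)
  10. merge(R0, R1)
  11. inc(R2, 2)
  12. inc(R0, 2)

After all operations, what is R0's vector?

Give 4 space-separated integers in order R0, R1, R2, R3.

Op 1: merge R1<->R3 -> R1=(0,0,0,0) R3=(0,0,0,0)
Op 2: inc R0 by 3 -> R0=(3,0,0,0) value=3
Op 3: merge R2<->R3 -> R2=(0,0,0,0) R3=(0,0,0,0)
Op 4: merge R2<->R3 -> R2=(0,0,0,0) R3=(0,0,0,0)
Op 5: inc R2 by 4 -> R2=(0,0,4,0) value=4
Op 6: inc R1 by 1 -> R1=(0,1,0,0) value=1
Op 7: inc R3 by 1 -> R3=(0,0,0,1) value=1
Op 8: inc R1 by 3 -> R1=(0,4,0,0) value=4
Op 9: inc R3 by 5 -> R3=(0,0,0,6) value=6
Op 10: merge R0<->R1 -> R0=(3,4,0,0) R1=(3,4,0,0)
Op 11: inc R2 by 2 -> R2=(0,0,6,0) value=6
Op 12: inc R0 by 2 -> R0=(5,4,0,0) value=9

Answer: 5 4 0 0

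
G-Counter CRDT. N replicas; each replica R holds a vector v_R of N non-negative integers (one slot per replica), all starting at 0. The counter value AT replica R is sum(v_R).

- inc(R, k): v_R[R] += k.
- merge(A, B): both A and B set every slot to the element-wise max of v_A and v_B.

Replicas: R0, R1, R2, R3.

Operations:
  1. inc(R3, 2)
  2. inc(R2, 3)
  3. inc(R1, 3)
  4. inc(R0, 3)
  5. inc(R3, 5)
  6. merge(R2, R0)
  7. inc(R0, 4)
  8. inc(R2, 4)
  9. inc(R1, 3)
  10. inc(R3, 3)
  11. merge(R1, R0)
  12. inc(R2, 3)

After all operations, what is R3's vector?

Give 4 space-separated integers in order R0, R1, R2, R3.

Op 1: inc R3 by 2 -> R3=(0,0,0,2) value=2
Op 2: inc R2 by 3 -> R2=(0,0,3,0) value=3
Op 3: inc R1 by 3 -> R1=(0,3,0,0) value=3
Op 4: inc R0 by 3 -> R0=(3,0,0,0) value=3
Op 5: inc R3 by 5 -> R3=(0,0,0,7) value=7
Op 6: merge R2<->R0 -> R2=(3,0,3,0) R0=(3,0,3,0)
Op 7: inc R0 by 4 -> R0=(7,0,3,0) value=10
Op 8: inc R2 by 4 -> R2=(3,0,7,0) value=10
Op 9: inc R1 by 3 -> R1=(0,6,0,0) value=6
Op 10: inc R3 by 3 -> R3=(0,0,0,10) value=10
Op 11: merge R1<->R0 -> R1=(7,6,3,0) R0=(7,6,3,0)
Op 12: inc R2 by 3 -> R2=(3,0,10,0) value=13

Answer: 0 0 0 10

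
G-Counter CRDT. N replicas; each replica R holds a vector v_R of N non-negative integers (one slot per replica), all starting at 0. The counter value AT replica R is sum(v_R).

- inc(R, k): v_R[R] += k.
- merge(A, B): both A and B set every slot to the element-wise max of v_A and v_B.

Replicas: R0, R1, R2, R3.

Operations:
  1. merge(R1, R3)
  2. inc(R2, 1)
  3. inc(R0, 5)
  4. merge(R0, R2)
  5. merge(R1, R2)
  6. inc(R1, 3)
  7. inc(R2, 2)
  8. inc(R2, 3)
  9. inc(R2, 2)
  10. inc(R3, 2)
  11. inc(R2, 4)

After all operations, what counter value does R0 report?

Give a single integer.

Answer: 6

Derivation:
Op 1: merge R1<->R3 -> R1=(0,0,0,0) R3=(0,0,0,0)
Op 2: inc R2 by 1 -> R2=(0,0,1,0) value=1
Op 3: inc R0 by 5 -> R0=(5,0,0,0) value=5
Op 4: merge R0<->R2 -> R0=(5,0,1,0) R2=(5,0,1,0)
Op 5: merge R1<->R2 -> R1=(5,0,1,0) R2=(5,0,1,0)
Op 6: inc R1 by 3 -> R1=(5,3,1,0) value=9
Op 7: inc R2 by 2 -> R2=(5,0,3,0) value=8
Op 8: inc R2 by 3 -> R2=(5,0,6,0) value=11
Op 9: inc R2 by 2 -> R2=(5,0,8,0) value=13
Op 10: inc R3 by 2 -> R3=(0,0,0,2) value=2
Op 11: inc R2 by 4 -> R2=(5,0,12,0) value=17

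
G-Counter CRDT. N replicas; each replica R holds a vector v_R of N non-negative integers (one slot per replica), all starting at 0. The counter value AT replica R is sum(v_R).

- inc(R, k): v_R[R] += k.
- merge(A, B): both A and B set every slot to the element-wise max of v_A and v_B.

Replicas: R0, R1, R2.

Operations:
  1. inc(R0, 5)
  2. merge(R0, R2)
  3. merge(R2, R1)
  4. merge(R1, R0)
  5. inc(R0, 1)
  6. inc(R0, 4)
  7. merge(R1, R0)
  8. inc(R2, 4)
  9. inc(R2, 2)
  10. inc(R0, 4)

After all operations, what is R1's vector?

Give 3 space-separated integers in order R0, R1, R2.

Answer: 10 0 0

Derivation:
Op 1: inc R0 by 5 -> R0=(5,0,0) value=5
Op 2: merge R0<->R2 -> R0=(5,0,0) R2=(5,0,0)
Op 3: merge R2<->R1 -> R2=(5,0,0) R1=(5,0,0)
Op 4: merge R1<->R0 -> R1=(5,0,0) R0=(5,0,0)
Op 5: inc R0 by 1 -> R0=(6,0,0) value=6
Op 6: inc R0 by 4 -> R0=(10,0,0) value=10
Op 7: merge R1<->R0 -> R1=(10,0,0) R0=(10,0,0)
Op 8: inc R2 by 4 -> R2=(5,0,4) value=9
Op 9: inc R2 by 2 -> R2=(5,0,6) value=11
Op 10: inc R0 by 4 -> R0=(14,0,0) value=14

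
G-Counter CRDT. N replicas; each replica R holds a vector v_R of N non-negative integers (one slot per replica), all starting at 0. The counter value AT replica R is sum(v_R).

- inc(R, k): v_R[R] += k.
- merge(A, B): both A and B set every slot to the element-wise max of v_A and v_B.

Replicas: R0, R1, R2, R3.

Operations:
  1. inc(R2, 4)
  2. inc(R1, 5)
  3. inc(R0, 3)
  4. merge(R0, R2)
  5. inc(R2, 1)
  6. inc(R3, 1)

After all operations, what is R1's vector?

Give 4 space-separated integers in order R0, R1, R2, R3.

Op 1: inc R2 by 4 -> R2=(0,0,4,0) value=4
Op 2: inc R1 by 5 -> R1=(0,5,0,0) value=5
Op 3: inc R0 by 3 -> R0=(3,0,0,0) value=3
Op 4: merge R0<->R2 -> R0=(3,0,4,0) R2=(3,0,4,0)
Op 5: inc R2 by 1 -> R2=(3,0,5,0) value=8
Op 6: inc R3 by 1 -> R3=(0,0,0,1) value=1

Answer: 0 5 0 0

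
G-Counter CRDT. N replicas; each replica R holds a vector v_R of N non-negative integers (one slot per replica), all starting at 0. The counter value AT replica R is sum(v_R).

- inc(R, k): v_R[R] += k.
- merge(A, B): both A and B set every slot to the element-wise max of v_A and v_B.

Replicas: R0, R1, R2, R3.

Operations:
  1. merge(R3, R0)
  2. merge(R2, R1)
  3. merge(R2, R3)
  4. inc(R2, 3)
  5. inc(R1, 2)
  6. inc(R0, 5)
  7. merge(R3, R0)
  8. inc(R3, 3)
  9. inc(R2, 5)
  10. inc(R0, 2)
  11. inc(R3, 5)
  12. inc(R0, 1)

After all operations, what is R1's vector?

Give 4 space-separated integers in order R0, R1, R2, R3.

Op 1: merge R3<->R0 -> R3=(0,0,0,0) R0=(0,0,0,0)
Op 2: merge R2<->R1 -> R2=(0,0,0,0) R1=(0,0,0,0)
Op 3: merge R2<->R3 -> R2=(0,0,0,0) R3=(0,0,0,0)
Op 4: inc R2 by 3 -> R2=(0,0,3,0) value=3
Op 5: inc R1 by 2 -> R1=(0,2,0,0) value=2
Op 6: inc R0 by 5 -> R0=(5,0,0,0) value=5
Op 7: merge R3<->R0 -> R3=(5,0,0,0) R0=(5,0,0,0)
Op 8: inc R3 by 3 -> R3=(5,0,0,3) value=8
Op 9: inc R2 by 5 -> R2=(0,0,8,0) value=8
Op 10: inc R0 by 2 -> R0=(7,0,0,0) value=7
Op 11: inc R3 by 5 -> R3=(5,0,0,8) value=13
Op 12: inc R0 by 1 -> R0=(8,0,0,0) value=8

Answer: 0 2 0 0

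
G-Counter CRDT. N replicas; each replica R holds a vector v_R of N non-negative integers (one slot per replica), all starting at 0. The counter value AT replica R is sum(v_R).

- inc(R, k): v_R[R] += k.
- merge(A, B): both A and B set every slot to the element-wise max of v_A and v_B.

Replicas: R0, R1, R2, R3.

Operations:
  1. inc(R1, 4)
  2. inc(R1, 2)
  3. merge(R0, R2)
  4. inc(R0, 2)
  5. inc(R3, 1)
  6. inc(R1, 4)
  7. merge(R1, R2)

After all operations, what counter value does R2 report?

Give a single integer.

Answer: 10

Derivation:
Op 1: inc R1 by 4 -> R1=(0,4,0,0) value=4
Op 2: inc R1 by 2 -> R1=(0,6,0,0) value=6
Op 3: merge R0<->R2 -> R0=(0,0,0,0) R2=(0,0,0,0)
Op 4: inc R0 by 2 -> R0=(2,0,0,0) value=2
Op 5: inc R3 by 1 -> R3=(0,0,0,1) value=1
Op 6: inc R1 by 4 -> R1=(0,10,0,0) value=10
Op 7: merge R1<->R2 -> R1=(0,10,0,0) R2=(0,10,0,0)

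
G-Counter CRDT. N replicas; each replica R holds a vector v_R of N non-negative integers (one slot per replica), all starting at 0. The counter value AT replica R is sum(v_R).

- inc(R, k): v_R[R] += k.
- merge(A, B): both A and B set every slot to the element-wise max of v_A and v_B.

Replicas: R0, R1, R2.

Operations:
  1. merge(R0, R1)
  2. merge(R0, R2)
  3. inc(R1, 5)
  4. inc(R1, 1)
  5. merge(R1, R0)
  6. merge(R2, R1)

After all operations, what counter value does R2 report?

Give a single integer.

Op 1: merge R0<->R1 -> R0=(0,0,0) R1=(0,0,0)
Op 2: merge R0<->R2 -> R0=(0,0,0) R2=(0,0,0)
Op 3: inc R1 by 5 -> R1=(0,5,0) value=5
Op 4: inc R1 by 1 -> R1=(0,6,0) value=6
Op 5: merge R1<->R0 -> R1=(0,6,0) R0=(0,6,0)
Op 6: merge R2<->R1 -> R2=(0,6,0) R1=(0,6,0)

Answer: 6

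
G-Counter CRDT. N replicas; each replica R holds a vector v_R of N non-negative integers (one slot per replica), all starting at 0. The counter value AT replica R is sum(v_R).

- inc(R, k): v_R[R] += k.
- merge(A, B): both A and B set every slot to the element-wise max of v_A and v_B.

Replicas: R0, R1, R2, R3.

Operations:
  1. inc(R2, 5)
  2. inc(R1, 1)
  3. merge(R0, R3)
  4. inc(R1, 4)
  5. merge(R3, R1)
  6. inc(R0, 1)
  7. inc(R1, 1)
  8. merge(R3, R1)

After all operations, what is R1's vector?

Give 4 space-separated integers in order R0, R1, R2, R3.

Answer: 0 6 0 0

Derivation:
Op 1: inc R2 by 5 -> R2=(0,0,5,0) value=5
Op 2: inc R1 by 1 -> R1=(0,1,0,0) value=1
Op 3: merge R0<->R3 -> R0=(0,0,0,0) R3=(0,0,0,0)
Op 4: inc R1 by 4 -> R1=(0,5,0,0) value=5
Op 5: merge R3<->R1 -> R3=(0,5,0,0) R1=(0,5,0,0)
Op 6: inc R0 by 1 -> R0=(1,0,0,0) value=1
Op 7: inc R1 by 1 -> R1=(0,6,0,0) value=6
Op 8: merge R3<->R1 -> R3=(0,6,0,0) R1=(0,6,0,0)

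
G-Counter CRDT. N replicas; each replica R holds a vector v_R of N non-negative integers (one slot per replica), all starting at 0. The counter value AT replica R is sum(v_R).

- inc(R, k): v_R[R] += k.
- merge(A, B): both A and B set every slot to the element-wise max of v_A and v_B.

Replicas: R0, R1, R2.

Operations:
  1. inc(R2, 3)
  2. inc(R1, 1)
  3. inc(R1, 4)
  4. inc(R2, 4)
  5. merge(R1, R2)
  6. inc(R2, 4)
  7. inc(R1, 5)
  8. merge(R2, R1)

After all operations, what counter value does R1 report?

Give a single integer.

Answer: 21

Derivation:
Op 1: inc R2 by 3 -> R2=(0,0,3) value=3
Op 2: inc R1 by 1 -> R1=(0,1,0) value=1
Op 3: inc R1 by 4 -> R1=(0,5,0) value=5
Op 4: inc R2 by 4 -> R2=(0,0,7) value=7
Op 5: merge R1<->R2 -> R1=(0,5,7) R2=(0,5,7)
Op 6: inc R2 by 4 -> R2=(0,5,11) value=16
Op 7: inc R1 by 5 -> R1=(0,10,7) value=17
Op 8: merge R2<->R1 -> R2=(0,10,11) R1=(0,10,11)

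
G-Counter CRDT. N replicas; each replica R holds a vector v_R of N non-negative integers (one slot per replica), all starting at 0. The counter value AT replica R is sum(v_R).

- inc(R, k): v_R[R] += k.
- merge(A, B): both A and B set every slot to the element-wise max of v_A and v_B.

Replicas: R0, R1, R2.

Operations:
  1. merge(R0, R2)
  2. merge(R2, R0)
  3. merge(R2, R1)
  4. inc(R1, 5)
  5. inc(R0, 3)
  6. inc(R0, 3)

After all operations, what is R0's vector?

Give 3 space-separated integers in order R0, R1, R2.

Op 1: merge R0<->R2 -> R0=(0,0,0) R2=(0,0,0)
Op 2: merge R2<->R0 -> R2=(0,0,0) R0=(0,0,0)
Op 3: merge R2<->R1 -> R2=(0,0,0) R1=(0,0,0)
Op 4: inc R1 by 5 -> R1=(0,5,0) value=5
Op 5: inc R0 by 3 -> R0=(3,0,0) value=3
Op 6: inc R0 by 3 -> R0=(6,0,0) value=6

Answer: 6 0 0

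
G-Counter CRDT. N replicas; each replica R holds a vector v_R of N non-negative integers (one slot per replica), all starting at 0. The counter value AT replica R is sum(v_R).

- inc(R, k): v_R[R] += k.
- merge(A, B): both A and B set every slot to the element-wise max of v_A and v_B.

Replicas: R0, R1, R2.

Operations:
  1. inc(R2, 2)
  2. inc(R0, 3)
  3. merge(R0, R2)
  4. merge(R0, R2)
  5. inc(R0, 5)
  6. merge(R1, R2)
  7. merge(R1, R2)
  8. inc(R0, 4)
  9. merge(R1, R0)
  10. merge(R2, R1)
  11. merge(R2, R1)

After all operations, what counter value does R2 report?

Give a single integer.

Answer: 14

Derivation:
Op 1: inc R2 by 2 -> R2=(0,0,2) value=2
Op 2: inc R0 by 3 -> R0=(3,0,0) value=3
Op 3: merge R0<->R2 -> R0=(3,0,2) R2=(3,0,2)
Op 4: merge R0<->R2 -> R0=(3,0,2) R2=(3,0,2)
Op 5: inc R0 by 5 -> R0=(8,0,2) value=10
Op 6: merge R1<->R2 -> R1=(3,0,2) R2=(3,0,2)
Op 7: merge R1<->R2 -> R1=(3,0,2) R2=(3,0,2)
Op 8: inc R0 by 4 -> R0=(12,0,2) value=14
Op 9: merge R1<->R0 -> R1=(12,0,2) R0=(12,0,2)
Op 10: merge R2<->R1 -> R2=(12,0,2) R1=(12,0,2)
Op 11: merge R2<->R1 -> R2=(12,0,2) R1=(12,0,2)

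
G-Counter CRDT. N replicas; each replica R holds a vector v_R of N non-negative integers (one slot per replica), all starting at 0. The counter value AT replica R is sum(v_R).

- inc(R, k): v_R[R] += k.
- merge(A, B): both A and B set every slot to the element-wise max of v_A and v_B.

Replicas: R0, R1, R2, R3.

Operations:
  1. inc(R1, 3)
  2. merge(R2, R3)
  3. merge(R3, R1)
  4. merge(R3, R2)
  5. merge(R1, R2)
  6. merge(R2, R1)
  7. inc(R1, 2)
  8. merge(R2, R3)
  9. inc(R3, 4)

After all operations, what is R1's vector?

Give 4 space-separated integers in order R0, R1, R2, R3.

Answer: 0 5 0 0

Derivation:
Op 1: inc R1 by 3 -> R1=(0,3,0,0) value=3
Op 2: merge R2<->R3 -> R2=(0,0,0,0) R3=(0,0,0,0)
Op 3: merge R3<->R1 -> R3=(0,3,0,0) R1=(0,3,0,0)
Op 4: merge R3<->R2 -> R3=(0,3,0,0) R2=(0,3,0,0)
Op 5: merge R1<->R2 -> R1=(0,3,0,0) R2=(0,3,0,0)
Op 6: merge R2<->R1 -> R2=(0,3,0,0) R1=(0,3,0,0)
Op 7: inc R1 by 2 -> R1=(0,5,0,0) value=5
Op 8: merge R2<->R3 -> R2=(0,3,0,0) R3=(0,3,0,0)
Op 9: inc R3 by 4 -> R3=(0,3,0,4) value=7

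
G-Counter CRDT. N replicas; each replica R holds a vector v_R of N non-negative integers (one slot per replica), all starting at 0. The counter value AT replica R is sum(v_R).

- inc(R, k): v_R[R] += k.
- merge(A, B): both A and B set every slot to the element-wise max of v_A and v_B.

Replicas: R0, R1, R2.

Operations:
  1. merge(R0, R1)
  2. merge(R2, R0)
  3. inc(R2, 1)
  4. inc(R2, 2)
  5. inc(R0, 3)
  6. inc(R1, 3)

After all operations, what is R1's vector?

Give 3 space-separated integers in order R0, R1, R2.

Answer: 0 3 0

Derivation:
Op 1: merge R0<->R1 -> R0=(0,0,0) R1=(0,0,0)
Op 2: merge R2<->R0 -> R2=(0,0,0) R0=(0,0,0)
Op 3: inc R2 by 1 -> R2=(0,0,1) value=1
Op 4: inc R2 by 2 -> R2=(0,0,3) value=3
Op 5: inc R0 by 3 -> R0=(3,0,0) value=3
Op 6: inc R1 by 3 -> R1=(0,3,0) value=3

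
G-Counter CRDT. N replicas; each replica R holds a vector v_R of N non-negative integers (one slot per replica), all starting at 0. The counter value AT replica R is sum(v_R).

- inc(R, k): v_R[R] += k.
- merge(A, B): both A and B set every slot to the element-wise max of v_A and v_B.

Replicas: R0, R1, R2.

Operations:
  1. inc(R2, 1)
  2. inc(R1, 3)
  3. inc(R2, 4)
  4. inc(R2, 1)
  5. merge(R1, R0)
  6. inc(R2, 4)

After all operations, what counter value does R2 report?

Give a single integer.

Op 1: inc R2 by 1 -> R2=(0,0,1) value=1
Op 2: inc R1 by 3 -> R1=(0,3,0) value=3
Op 3: inc R2 by 4 -> R2=(0,0,5) value=5
Op 4: inc R2 by 1 -> R2=(0,0,6) value=6
Op 5: merge R1<->R0 -> R1=(0,3,0) R0=(0,3,0)
Op 6: inc R2 by 4 -> R2=(0,0,10) value=10

Answer: 10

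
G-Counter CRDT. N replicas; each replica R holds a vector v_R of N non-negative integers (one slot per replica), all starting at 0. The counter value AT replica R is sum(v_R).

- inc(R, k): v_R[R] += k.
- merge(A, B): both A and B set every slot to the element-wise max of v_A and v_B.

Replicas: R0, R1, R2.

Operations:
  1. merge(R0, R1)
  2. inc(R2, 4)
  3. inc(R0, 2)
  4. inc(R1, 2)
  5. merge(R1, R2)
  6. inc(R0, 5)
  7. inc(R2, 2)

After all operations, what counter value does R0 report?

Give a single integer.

Op 1: merge R0<->R1 -> R0=(0,0,0) R1=(0,0,0)
Op 2: inc R2 by 4 -> R2=(0,0,4) value=4
Op 3: inc R0 by 2 -> R0=(2,0,0) value=2
Op 4: inc R1 by 2 -> R1=(0,2,0) value=2
Op 5: merge R1<->R2 -> R1=(0,2,4) R2=(0,2,4)
Op 6: inc R0 by 5 -> R0=(7,0,0) value=7
Op 7: inc R2 by 2 -> R2=(0,2,6) value=8

Answer: 7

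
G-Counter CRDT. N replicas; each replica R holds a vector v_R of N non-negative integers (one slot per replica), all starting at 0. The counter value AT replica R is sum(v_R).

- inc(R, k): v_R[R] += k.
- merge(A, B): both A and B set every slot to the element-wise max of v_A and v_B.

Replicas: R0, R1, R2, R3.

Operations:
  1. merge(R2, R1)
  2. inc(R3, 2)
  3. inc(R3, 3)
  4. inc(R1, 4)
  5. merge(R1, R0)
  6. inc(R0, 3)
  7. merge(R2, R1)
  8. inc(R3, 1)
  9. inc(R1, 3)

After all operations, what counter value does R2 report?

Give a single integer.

Op 1: merge R2<->R1 -> R2=(0,0,0,0) R1=(0,0,0,0)
Op 2: inc R3 by 2 -> R3=(0,0,0,2) value=2
Op 3: inc R3 by 3 -> R3=(0,0,0,5) value=5
Op 4: inc R1 by 4 -> R1=(0,4,0,0) value=4
Op 5: merge R1<->R0 -> R1=(0,4,0,0) R0=(0,4,0,0)
Op 6: inc R0 by 3 -> R0=(3,4,0,0) value=7
Op 7: merge R2<->R1 -> R2=(0,4,0,0) R1=(0,4,0,0)
Op 8: inc R3 by 1 -> R3=(0,0,0,6) value=6
Op 9: inc R1 by 3 -> R1=(0,7,0,0) value=7

Answer: 4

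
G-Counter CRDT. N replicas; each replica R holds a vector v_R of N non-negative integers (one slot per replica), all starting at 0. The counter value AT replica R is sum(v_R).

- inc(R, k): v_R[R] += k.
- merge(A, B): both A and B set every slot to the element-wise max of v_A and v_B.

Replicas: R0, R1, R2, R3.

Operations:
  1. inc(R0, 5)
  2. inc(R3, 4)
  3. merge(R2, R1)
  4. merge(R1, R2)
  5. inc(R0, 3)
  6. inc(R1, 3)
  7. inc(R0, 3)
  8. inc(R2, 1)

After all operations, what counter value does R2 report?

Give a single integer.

Answer: 1

Derivation:
Op 1: inc R0 by 5 -> R0=(5,0,0,0) value=5
Op 2: inc R3 by 4 -> R3=(0,0,0,4) value=4
Op 3: merge R2<->R1 -> R2=(0,0,0,0) R1=(0,0,0,0)
Op 4: merge R1<->R2 -> R1=(0,0,0,0) R2=(0,0,0,0)
Op 5: inc R0 by 3 -> R0=(8,0,0,0) value=8
Op 6: inc R1 by 3 -> R1=(0,3,0,0) value=3
Op 7: inc R0 by 3 -> R0=(11,0,0,0) value=11
Op 8: inc R2 by 1 -> R2=(0,0,1,0) value=1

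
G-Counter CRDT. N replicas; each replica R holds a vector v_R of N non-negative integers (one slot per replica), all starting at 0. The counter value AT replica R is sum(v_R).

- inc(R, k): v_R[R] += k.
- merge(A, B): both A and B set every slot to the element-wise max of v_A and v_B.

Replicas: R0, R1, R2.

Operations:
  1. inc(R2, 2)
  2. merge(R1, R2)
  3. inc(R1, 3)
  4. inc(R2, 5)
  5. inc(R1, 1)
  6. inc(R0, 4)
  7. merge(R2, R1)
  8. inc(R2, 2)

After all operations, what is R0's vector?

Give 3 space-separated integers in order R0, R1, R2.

Op 1: inc R2 by 2 -> R2=(0,0,2) value=2
Op 2: merge R1<->R2 -> R1=(0,0,2) R2=(0,0,2)
Op 3: inc R1 by 3 -> R1=(0,3,2) value=5
Op 4: inc R2 by 5 -> R2=(0,0,7) value=7
Op 5: inc R1 by 1 -> R1=(0,4,2) value=6
Op 6: inc R0 by 4 -> R0=(4,0,0) value=4
Op 7: merge R2<->R1 -> R2=(0,4,7) R1=(0,4,7)
Op 8: inc R2 by 2 -> R2=(0,4,9) value=13

Answer: 4 0 0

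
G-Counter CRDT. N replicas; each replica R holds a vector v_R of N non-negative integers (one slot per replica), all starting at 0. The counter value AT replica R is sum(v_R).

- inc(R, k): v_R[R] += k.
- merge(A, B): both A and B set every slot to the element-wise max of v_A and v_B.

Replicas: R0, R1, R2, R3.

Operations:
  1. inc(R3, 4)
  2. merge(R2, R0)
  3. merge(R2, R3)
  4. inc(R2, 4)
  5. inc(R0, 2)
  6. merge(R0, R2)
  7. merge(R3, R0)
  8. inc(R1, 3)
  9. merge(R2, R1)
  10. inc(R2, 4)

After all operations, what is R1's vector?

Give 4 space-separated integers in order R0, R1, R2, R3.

Answer: 2 3 4 4

Derivation:
Op 1: inc R3 by 4 -> R3=(0,0,0,4) value=4
Op 2: merge R2<->R0 -> R2=(0,0,0,0) R0=(0,0,0,0)
Op 3: merge R2<->R3 -> R2=(0,0,0,4) R3=(0,0,0,4)
Op 4: inc R2 by 4 -> R2=(0,0,4,4) value=8
Op 5: inc R0 by 2 -> R0=(2,0,0,0) value=2
Op 6: merge R0<->R2 -> R0=(2,0,4,4) R2=(2,0,4,4)
Op 7: merge R3<->R0 -> R3=(2,0,4,4) R0=(2,0,4,4)
Op 8: inc R1 by 3 -> R1=(0,3,0,0) value=3
Op 9: merge R2<->R1 -> R2=(2,3,4,4) R1=(2,3,4,4)
Op 10: inc R2 by 4 -> R2=(2,3,8,4) value=17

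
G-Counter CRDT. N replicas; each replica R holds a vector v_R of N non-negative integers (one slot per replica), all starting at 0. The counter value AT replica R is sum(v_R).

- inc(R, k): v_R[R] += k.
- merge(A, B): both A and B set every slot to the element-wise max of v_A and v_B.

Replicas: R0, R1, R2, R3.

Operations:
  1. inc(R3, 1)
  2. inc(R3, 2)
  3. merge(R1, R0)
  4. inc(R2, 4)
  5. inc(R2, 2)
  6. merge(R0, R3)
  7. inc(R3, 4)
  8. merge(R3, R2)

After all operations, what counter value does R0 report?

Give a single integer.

Answer: 3

Derivation:
Op 1: inc R3 by 1 -> R3=(0,0,0,1) value=1
Op 2: inc R3 by 2 -> R3=(0,0,0,3) value=3
Op 3: merge R1<->R0 -> R1=(0,0,0,0) R0=(0,0,0,0)
Op 4: inc R2 by 4 -> R2=(0,0,4,0) value=4
Op 5: inc R2 by 2 -> R2=(0,0,6,0) value=6
Op 6: merge R0<->R3 -> R0=(0,0,0,3) R3=(0,0,0,3)
Op 7: inc R3 by 4 -> R3=(0,0,0,7) value=7
Op 8: merge R3<->R2 -> R3=(0,0,6,7) R2=(0,0,6,7)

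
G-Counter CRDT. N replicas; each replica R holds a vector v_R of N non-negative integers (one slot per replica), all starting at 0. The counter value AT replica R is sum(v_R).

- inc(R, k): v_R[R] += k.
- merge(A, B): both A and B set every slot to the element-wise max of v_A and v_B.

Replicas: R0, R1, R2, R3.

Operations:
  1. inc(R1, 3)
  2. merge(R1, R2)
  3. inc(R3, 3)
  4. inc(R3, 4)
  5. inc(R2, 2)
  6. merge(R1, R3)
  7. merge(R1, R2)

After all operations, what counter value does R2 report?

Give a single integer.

Answer: 12

Derivation:
Op 1: inc R1 by 3 -> R1=(0,3,0,0) value=3
Op 2: merge R1<->R2 -> R1=(0,3,0,0) R2=(0,3,0,0)
Op 3: inc R3 by 3 -> R3=(0,0,0,3) value=3
Op 4: inc R3 by 4 -> R3=(0,0,0,7) value=7
Op 5: inc R2 by 2 -> R2=(0,3,2,0) value=5
Op 6: merge R1<->R3 -> R1=(0,3,0,7) R3=(0,3,0,7)
Op 7: merge R1<->R2 -> R1=(0,3,2,7) R2=(0,3,2,7)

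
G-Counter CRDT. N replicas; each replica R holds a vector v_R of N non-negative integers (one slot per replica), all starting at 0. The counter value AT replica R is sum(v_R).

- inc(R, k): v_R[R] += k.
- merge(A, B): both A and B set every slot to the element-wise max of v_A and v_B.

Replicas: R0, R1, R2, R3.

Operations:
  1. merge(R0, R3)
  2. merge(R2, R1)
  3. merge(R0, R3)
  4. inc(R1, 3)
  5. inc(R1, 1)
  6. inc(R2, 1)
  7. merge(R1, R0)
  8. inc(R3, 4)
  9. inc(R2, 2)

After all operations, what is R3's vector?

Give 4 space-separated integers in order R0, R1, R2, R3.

Op 1: merge R0<->R3 -> R0=(0,0,0,0) R3=(0,0,0,0)
Op 2: merge R2<->R1 -> R2=(0,0,0,0) R1=(0,0,0,0)
Op 3: merge R0<->R3 -> R0=(0,0,0,0) R3=(0,0,0,0)
Op 4: inc R1 by 3 -> R1=(0,3,0,0) value=3
Op 5: inc R1 by 1 -> R1=(0,4,0,0) value=4
Op 6: inc R2 by 1 -> R2=(0,0,1,0) value=1
Op 7: merge R1<->R0 -> R1=(0,4,0,0) R0=(0,4,0,0)
Op 8: inc R3 by 4 -> R3=(0,0,0,4) value=4
Op 9: inc R2 by 2 -> R2=(0,0,3,0) value=3

Answer: 0 0 0 4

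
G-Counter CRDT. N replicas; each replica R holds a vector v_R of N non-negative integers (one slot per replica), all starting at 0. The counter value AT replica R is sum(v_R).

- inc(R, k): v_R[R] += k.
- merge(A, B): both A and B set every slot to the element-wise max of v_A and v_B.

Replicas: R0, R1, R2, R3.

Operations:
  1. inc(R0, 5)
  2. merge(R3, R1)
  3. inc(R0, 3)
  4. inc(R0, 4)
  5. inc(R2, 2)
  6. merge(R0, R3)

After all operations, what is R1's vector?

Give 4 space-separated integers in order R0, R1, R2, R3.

Answer: 0 0 0 0

Derivation:
Op 1: inc R0 by 5 -> R0=(5,0,0,0) value=5
Op 2: merge R3<->R1 -> R3=(0,0,0,0) R1=(0,0,0,0)
Op 3: inc R0 by 3 -> R0=(8,0,0,0) value=8
Op 4: inc R0 by 4 -> R0=(12,0,0,0) value=12
Op 5: inc R2 by 2 -> R2=(0,0,2,0) value=2
Op 6: merge R0<->R3 -> R0=(12,0,0,0) R3=(12,0,0,0)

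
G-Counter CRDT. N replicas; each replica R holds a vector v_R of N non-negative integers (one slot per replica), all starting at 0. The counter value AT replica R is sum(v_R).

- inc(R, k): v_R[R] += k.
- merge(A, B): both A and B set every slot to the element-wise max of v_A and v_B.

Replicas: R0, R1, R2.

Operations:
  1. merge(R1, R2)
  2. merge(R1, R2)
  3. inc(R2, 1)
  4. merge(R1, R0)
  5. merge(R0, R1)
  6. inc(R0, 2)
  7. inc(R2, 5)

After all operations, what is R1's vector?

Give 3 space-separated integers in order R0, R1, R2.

Answer: 0 0 0

Derivation:
Op 1: merge R1<->R2 -> R1=(0,0,0) R2=(0,0,0)
Op 2: merge R1<->R2 -> R1=(0,0,0) R2=(0,0,0)
Op 3: inc R2 by 1 -> R2=(0,0,1) value=1
Op 4: merge R1<->R0 -> R1=(0,0,0) R0=(0,0,0)
Op 5: merge R0<->R1 -> R0=(0,0,0) R1=(0,0,0)
Op 6: inc R0 by 2 -> R0=(2,0,0) value=2
Op 7: inc R2 by 5 -> R2=(0,0,6) value=6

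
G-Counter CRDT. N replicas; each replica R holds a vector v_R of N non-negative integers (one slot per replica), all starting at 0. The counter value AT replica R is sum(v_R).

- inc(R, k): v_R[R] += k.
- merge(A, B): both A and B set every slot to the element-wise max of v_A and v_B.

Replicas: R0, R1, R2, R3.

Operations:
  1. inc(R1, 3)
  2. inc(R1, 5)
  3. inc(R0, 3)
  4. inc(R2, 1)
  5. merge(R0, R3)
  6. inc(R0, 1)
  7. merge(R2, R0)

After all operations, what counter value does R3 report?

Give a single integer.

Op 1: inc R1 by 3 -> R1=(0,3,0,0) value=3
Op 2: inc R1 by 5 -> R1=(0,8,0,0) value=8
Op 3: inc R0 by 3 -> R0=(3,0,0,0) value=3
Op 4: inc R2 by 1 -> R2=(0,0,1,0) value=1
Op 5: merge R0<->R3 -> R0=(3,0,0,0) R3=(3,0,0,0)
Op 6: inc R0 by 1 -> R0=(4,0,0,0) value=4
Op 7: merge R2<->R0 -> R2=(4,0,1,0) R0=(4,0,1,0)

Answer: 3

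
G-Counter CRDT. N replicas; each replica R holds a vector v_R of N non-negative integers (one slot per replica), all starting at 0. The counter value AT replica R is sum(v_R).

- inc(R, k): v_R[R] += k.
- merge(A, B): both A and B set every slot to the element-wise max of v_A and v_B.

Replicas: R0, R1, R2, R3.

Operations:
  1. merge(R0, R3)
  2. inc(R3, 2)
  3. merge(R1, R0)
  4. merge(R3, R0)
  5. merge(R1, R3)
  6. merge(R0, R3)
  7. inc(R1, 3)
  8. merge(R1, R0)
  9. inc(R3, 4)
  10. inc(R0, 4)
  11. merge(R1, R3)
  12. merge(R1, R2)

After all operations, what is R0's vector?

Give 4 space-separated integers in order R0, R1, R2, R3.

Answer: 4 3 0 2

Derivation:
Op 1: merge R0<->R3 -> R0=(0,0,0,0) R3=(0,0,0,0)
Op 2: inc R3 by 2 -> R3=(0,0,0,2) value=2
Op 3: merge R1<->R0 -> R1=(0,0,0,0) R0=(0,0,0,0)
Op 4: merge R3<->R0 -> R3=(0,0,0,2) R0=(0,0,0,2)
Op 5: merge R1<->R3 -> R1=(0,0,0,2) R3=(0,0,0,2)
Op 6: merge R0<->R3 -> R0=(0,0,0,2) R3=(0,0,0,2)
Op 7: inc R1 by 3 -> R1=(0,3,0,2) value=5
Op 8: merge R1<->R0 -> R1=(0,3,0,2) R0=(0,3,0,2)
Op 9: inc R3 by 4 -> R3=(0,0,0,6) value=6
Op 10: inc R0 by 4 -> R0=(4,3,0,2) value=9
Op 11: merge R1<->R3 -> R1=(0,3,0,6) R3=(0,3,0,6)
Op 12: merge R1<->R2 -> R1=(0,3,0,6) R2=(0,3,0,6)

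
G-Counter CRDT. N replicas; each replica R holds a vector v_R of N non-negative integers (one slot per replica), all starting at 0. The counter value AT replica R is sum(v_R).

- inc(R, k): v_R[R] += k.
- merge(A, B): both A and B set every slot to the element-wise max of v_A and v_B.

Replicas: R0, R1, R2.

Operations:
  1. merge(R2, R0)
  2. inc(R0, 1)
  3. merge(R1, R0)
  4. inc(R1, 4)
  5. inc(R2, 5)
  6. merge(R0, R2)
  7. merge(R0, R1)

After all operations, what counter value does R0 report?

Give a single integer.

Op 1: merge R2<->R0 -> R2=(0,0,0) R0=(0,0,0)
Op 2: inc R0 by 1 -> R0=(1,0,0) value=1
Op 3: merge R1<->R0 -> R1=(1,0,0) R0=(1,0,0)
Op 4: inc R1 by 4 -> R1=(1,4,0) value=5
Op 5: inc R2 by 5 -> R2=(0,0,5) value=5
Op 6: merge R0<->R2 -> R0=(1,0,5) R2=(1,0,5)
Op 7: merge R0<->R1 -> R0=(1,4,5) R1=(1,4,5)

Answer: 10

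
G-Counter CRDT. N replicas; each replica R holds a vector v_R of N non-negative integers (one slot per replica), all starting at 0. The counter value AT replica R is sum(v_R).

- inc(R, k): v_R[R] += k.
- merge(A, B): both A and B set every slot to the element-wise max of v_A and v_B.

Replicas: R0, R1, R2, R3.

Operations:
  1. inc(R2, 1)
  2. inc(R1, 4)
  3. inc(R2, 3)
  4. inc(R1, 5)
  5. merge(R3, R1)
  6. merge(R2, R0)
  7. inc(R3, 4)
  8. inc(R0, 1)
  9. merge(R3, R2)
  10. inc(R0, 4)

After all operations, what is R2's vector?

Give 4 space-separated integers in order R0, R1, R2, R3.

Answer: 0 9 4 4

Derivation:
Op 1: inc R2 by 1 -> R2=(0,0,1,0) value=1
Op 2: inc R1 by 4 -> R1=(0,4,0,0) value=4
Op 3: inc R2 by 3 -> R2=(0,0,4,0) value=4
Op 4: inc R1 by 5 -> R1=(0,9,0,0) value=9
Op 5: merge R3<->R1 -> R3=(0,9,0,0) R1=(0,9,0,0)
Op 6: merge R2<->R0 -> R2=(0,0,4,0) R0=(0,0,4,0)
Op 7: inc R3 by 4 -> R3=(0,9,0,4) value=13
Op 8: inc R0 by 1 -> R0=(1,0,4,0) value=5
Op 9: merge R3<->R2 -> R3=(0,9,4,4) R2=(0,9,4,4)
Op 10: inc R0 by 4 -> R0=(5,0,4,0) value=9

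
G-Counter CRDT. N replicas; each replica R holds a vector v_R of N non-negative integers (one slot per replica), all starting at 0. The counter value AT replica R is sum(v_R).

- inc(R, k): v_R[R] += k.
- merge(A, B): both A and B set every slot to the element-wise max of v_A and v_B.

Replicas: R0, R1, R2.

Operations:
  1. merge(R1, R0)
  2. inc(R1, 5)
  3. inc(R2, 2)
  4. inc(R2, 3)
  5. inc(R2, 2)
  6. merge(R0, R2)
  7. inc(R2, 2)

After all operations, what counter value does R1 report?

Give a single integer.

Op 1: merge R1<->R0 -> R1=(0,0,0) R0=(0,0,0)
Op 2: inc R1 by 5 -> R1=(0,5,0) value=5
Op 3: inc R2 by 2 -> R2=(0,0,2) value=2
Op 4: inc R2 by 3 -> R2=(0,0,5) value=5
Op 5: inc R2 by 2 -> R2=(0,0,7) value=7
Op 6: merge R0<->R2 -> R0=(0,0,7) R2=(0,0,7)
Op 7: inc R2 by 2 -> R2=(0,0,9) value=9

Answer: 5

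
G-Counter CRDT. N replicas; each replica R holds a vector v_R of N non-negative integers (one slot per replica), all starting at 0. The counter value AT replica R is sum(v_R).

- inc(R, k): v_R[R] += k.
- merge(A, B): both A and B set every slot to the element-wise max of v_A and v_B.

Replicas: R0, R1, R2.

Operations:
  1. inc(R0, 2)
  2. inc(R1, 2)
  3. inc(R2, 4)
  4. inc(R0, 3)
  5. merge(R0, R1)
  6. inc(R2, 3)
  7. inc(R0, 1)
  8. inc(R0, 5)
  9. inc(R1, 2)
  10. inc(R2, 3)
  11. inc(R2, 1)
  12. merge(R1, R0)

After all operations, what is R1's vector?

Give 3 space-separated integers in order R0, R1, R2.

Answer: 11 4 0

Derivation:
Op 1: inc R0 by 2 -> R0=(2,0,0) value=2
Op 2: inc R1 by 2 -> R1=(0,2,0) value=2
Op 3: inc R2 by 4 -> R2=(0,0,4) value=4
Op 4: inc R0 by 3 -> R0=(5,0,0) value=5
Op 5: merge R0<->R1 -> R0=(5,2,0) R1=(5,2,0)
Op 6: inc R2 by 3 -> R2=(0,0,7) value=7
Op 7: inc R0 by 1 -> R0=(6,2,0) value=8
Op 8: inc R0 by 5 -> R0=(11,2,0) value=13
Op 9: inc R1 by 2 -> R1=(5,4,0) value=9
Op 10: inc R2 by 3 -> R2=(0,0,10) value=10
Op 11: inc R2 by 1 -> R2=(0,0,11) value=11
Op 12: merge R1<->R0 -> R1=(11,4,0) R0=(11,4,0)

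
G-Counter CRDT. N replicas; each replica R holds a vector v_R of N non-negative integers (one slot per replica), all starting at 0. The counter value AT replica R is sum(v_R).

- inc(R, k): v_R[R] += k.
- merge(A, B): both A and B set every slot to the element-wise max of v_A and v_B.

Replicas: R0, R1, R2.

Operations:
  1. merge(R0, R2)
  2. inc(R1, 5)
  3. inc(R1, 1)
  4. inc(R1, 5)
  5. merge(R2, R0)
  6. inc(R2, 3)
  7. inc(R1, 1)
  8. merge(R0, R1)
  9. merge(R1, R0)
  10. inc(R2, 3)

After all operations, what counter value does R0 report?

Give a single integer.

Op 1: merge R0<->R2 -> R0=(0,0,0) R2=(0,0,0)
Op 2: inc R1 by 5 -> R1=(0,5,0) value=5
Op 3: inc R1 by 1 -> R1=(0,6,0) value=6
Op 4: inc R1 by 5 -> R1=(0,11,0) value=11
Op 5: merge R2<->R0 -> R2=(0,0,0) R0=(0,0,0)
Op 6: inc R2 by 3 -> R2=(0,0,3) value=3
Op 7: inc R1 by 1 -> R1=(0,12,0) value=12
Op 8: merge R0<->R1 -> R0=(0,12,0) R1=(0,12,0)
Op 9: merge R1<->R0 -> R1=(0,12,0) R0=(0,12,0)
Op 10: inc R2 by 3 -> R2=(0,0,6) value=6

Answer: 12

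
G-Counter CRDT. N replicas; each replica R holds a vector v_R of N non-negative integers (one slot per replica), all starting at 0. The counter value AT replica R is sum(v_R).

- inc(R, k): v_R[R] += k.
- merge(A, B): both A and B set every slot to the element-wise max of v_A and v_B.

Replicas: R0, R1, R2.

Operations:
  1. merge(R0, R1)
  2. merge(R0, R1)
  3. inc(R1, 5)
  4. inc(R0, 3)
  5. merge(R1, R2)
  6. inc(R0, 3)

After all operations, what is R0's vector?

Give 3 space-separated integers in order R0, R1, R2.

Op 1: merge R0<->R1 -> R0=(0,0,0) R1=(0,0,0)
Op 2: merge R0<->R1 -> R0=(0,0,0) R1=(0,0,0)
Op 3: inc R1 by 5 -> R1=(0,5,0) value=5
Op 4: inc R0 by 3 -> R0=(3,0,0) value=3
Op 5: merge R1<->R2 -> R1=(0,5,0) R2=(0,5,0)
Op 6: inc R0 by 3 -> R0=(6,0,0) value=6

Answer: 6 0 0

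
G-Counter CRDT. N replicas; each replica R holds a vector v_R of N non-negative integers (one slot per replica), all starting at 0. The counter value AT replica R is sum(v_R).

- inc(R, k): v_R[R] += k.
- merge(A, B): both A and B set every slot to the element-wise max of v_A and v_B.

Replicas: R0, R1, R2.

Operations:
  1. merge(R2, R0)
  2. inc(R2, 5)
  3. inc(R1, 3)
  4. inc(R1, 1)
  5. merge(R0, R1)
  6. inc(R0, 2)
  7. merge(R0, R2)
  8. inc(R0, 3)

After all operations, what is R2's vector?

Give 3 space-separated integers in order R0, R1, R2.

Op 1: merge R2<->R0 -> R2=(0,0,0) R0=(0,0,0)
Op 2: inc R2 by 5 -> R2=(0,0,5) value=5
Op 3: inc R1 by 3 -> R1=(0,3,0) value=3
Op 4: inc R1 by 1 -> R1=(0,4,0) value=4
Op 5: merge R0<->R1 -> R0=(0,4,0) R1=(0,4,0)
Op 6: inc R0 by 2 -> R0=(2,4,0) value=6
Op 7: merge R0<->R2 -> R0=(2,4,5) R2=(2,4,5)
Op 8: inc R0 by 3 -> R0=(5,4,5) value=14

Answer: 2 4 5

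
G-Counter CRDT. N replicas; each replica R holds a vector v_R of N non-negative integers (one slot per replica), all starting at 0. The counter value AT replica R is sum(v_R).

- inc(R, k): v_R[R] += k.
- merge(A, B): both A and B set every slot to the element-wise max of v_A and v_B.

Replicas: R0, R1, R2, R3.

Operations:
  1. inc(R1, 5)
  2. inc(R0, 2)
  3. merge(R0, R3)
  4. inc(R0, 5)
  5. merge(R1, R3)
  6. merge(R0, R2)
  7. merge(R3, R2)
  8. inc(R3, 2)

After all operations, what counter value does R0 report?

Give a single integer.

Answer: 7

Derivation:
Op 1: inc R1 by 5 -> R1=(0,5,0,0) value=5
Op 2: inc R0 by 2 -> R0=(2,0,0,0) value=2
Op 3: merge R0<->R3 -> R0=(2,0,0,0) R3=(2,0,0,0)
Op 4: inc R0 by 5 -> R0=(7,0,0,0) value=7
Op 5: merge R1<->R3 -> R1=(2,5,0,0) R3=(2,5,0,0)
Op 6: merge R0<->R2 -> R0=(7,0,0,0) R2=(7,0,0,0)
Op 7: merge R3<->R2 -> R3=(7,5,0,0) R2=(7,5,0,0)
Op 8: inc R3 by 2 -> R3=(7,5,0,2) value=14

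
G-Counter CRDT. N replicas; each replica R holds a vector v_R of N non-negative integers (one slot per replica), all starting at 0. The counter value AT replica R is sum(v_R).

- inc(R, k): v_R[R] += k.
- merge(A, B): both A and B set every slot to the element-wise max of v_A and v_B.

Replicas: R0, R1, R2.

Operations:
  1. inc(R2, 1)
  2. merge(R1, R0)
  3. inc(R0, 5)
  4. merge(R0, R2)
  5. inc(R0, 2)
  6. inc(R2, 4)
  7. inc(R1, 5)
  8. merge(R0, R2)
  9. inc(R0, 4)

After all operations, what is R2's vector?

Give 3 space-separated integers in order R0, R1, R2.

Answer: 7 0 5

Derivation:
Op 1: inc R2 by 1 -> R2=(0,0,1) value=1
Op 2: merge R1<->R0 -> R1=(0,0,0) R0=(0,0,0)
Op 3: inc R0 by 5 -> R0=(5,0,0) value=5
Op 4: merge R0<->R2 -> R0=(5,0,1) R2=(5,0,1)
Op 5: inc R0 by 2 -> R0=(7,0,1) value=8
Op 6: inc R2 by 4 -> R2=(5,0,5) value=10
Op 7: inc R1 by 5 -> R1=(0,5,0) value=5
Op 8: merge R0<->R2 -> R0=(7,0,5) R2=(7,0,5)
Op 9: inc R0 by 4 -> R0=(11,0,5) value=16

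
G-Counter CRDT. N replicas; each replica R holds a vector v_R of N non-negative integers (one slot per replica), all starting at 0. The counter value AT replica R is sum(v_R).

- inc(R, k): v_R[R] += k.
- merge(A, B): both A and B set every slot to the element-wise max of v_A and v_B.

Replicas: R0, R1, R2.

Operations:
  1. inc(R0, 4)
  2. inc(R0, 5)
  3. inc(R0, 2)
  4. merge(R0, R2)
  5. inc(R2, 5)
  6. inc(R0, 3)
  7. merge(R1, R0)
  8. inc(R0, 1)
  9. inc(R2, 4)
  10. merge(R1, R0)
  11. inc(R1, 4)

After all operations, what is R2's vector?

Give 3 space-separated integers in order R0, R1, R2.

Answer: 11 0 9

Derivation:
Op 1: inc R0 by 4 -> R0=(4,0,0) value=4
Op 2: inc R0 by 5 -> R0=(9,0,0) value=9
Op 3: inc R0 by 2 -> R0=(11,0,0) value=11
Op 4: merge R0<->R2 -> R0=(11,0,0) R2=(11,0,0)
Op 5: inc R2 by 5 -> R2=(11,0,5) value=16
Op 6: inc R0 by 3 -> R0=(14,0,0) value=14
Op 7: merge R1<->R0 -> R1=(14,0,0) R0=(14,0,0)
Op 8: inc R0 by 1 -> R0=(15,0,0) value=15
Op 9: inc R2 by 4 -> R2=(11,0,9) value=20
Op 10: merge R1<->R0 -> R1=(15,0,0) R0=(15,0,0)
Op 11: inc R1 by 4 -> R1=(15,4,0) value=19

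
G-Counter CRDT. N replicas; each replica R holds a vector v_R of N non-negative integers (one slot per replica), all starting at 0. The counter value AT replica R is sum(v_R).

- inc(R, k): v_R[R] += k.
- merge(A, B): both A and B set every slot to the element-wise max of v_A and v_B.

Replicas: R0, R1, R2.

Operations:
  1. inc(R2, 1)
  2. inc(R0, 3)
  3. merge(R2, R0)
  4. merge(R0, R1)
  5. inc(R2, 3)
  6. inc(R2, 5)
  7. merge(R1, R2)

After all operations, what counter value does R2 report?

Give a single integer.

Answer: 12

Derivation:
Op 1: inc R2 by 1 -> R2=(0,0,1) value=1
Op 2: inc R0 by 3 -> R0=(3,0,0) value=3
Op 3: merge R2<->R0 -> R2=(3,0,1) R0=(3,0,1)
Op 4: merge R0<->R1 -> R0=(3,0,1) R1=(3,0,1)
Op 5: inc R2 by 3 -> R2=(3,0,4) value=7
Op 6: inc R2 by 5 -> R2=(3,0,9) value=12
Op 7: merge R1<->R2 -> R1=(3,0,9) R2=(3,0,9)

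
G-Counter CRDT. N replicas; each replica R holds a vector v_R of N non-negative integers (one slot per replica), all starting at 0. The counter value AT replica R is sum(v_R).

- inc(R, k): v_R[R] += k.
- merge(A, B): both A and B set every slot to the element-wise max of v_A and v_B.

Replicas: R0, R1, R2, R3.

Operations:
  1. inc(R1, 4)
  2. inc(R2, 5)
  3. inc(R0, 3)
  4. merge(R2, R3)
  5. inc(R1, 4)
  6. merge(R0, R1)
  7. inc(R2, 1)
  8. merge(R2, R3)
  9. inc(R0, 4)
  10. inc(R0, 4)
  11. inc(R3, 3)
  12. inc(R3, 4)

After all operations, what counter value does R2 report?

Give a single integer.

Op 1: inc R1 by 4 -> R1=(0,4,0,0) value=4
Op 2: inc R2 by 5 -> R2=(0,0,5,0) value=5
Op 3: inc R0 by 3 -> R0=(3,0,0,0) value=3
Op 4: merge R2<->R3 -> R2=(0,0,5,0) R3=(0,0,5,0)
Op 5: inc R1 by 4 -> R1=(0,8,0,0) value=8
Op 6: merge R0<->R1 -> R0=(3,8,0,0) R1=(3,8,0,0)
Op 7: inc R2 by 1 -> R2=(0,0,6,0) value=6
Op 8: merge R2<->R3 -> R2=(0,0,6,0) R3=(0,0,6,0)
Op 9: inc R0 by 4 -> R0=(7,8,0,0) value=15
Op 10: inc R0 by 4 -> R0=(11,8,0,0) value=19
Op 11: inc R3 by 3 -> R3=(0,0,6,3) value=9
Op 12: inc R3 by 4 -> R3=(0,0,6,7) value=13

Answer: 6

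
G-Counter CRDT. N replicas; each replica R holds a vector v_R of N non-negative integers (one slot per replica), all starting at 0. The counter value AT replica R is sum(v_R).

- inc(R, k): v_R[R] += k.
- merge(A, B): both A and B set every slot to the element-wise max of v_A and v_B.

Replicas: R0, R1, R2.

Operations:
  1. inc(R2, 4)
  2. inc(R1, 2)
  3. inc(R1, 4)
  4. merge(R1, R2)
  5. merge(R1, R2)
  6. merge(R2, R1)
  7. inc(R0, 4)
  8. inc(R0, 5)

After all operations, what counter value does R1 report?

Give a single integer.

Answer: 10

Derivation:
Op 1: inc R2 by 4 -> R2=(0,0,4) value=4
Op 2: inc R1 by 2 -> R1=(0,2,0) value=2
Op 3: inc R1 by 4 -> R1=(0,6,0) value=6
Op 4: merge R1<->R2 -> R1=(0,6,4) R2=(0,6,4)
Op 5: merge R1<->R2 -> R1=(0,6,4) R2=(0,6,4)
Op 6: merge R2<->R1 -> R2=(0,6,4) R1=(0,6,4)
Op 7: inc R0 by 4 -> R0=(4,0,0) value=4
Op 8: inc R0 by 5 -> R0=(9,0,0) value=9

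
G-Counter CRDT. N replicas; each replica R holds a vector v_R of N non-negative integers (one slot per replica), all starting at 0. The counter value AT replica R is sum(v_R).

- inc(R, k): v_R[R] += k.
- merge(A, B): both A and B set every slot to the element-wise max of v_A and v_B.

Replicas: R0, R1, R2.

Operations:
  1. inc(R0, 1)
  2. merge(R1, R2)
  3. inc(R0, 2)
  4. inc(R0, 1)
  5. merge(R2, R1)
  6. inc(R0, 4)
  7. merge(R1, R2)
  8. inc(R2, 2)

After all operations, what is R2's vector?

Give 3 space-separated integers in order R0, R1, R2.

Answer: 0 0 2

Derivation:
Op 1: inc R0 by 1 -> R0=(1,0,0) value=1
Op 2: merge R1<->R2 -> R1=(0,0,0) R2=(0,0,0)
Op 3: inc R0 by 2 -> R0=(3,0,0) value=3
Op 4: inc R0 by 1 -> R0=(4,0,0) value=4
Op 5: merge R2<->R1 -> R2=(0,0,0) R1=(0,0,0)
Op 6: inc R0 by 4 -> R0=(8,0,0) value=8
Op 7: merge R1<->R2 -> R1=(0,0,0) R2=(0,0,0)
Op 8: inc R2 by 2 -> R2=(0,0,2) value=2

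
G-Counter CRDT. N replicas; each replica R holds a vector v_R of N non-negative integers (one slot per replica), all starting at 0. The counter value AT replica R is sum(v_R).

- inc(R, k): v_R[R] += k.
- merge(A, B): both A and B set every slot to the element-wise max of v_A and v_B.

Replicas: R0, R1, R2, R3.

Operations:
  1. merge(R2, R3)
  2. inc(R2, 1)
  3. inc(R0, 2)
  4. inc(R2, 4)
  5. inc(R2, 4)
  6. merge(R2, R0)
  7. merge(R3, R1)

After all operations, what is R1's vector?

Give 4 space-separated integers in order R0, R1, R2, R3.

Answer: 0 0 0 0

Derivation:
Op 1: merge R2<->R3 -> R2=(0,0,0,0) R3=(0,0,0,0)
Op 2: inc R2 by 1 -> R2=(0,0,1,0) value=1
Op 3: inc R0 by 2 -> R0=(2,0,0,0) value=2
Op 4: inc R2 by 4 -> R2=(0,0,5,0) value=5
Op 5: inc R2 by 4 -> R2=(0,0,9,0) value=9
Op 6: merge R2<->R0 -> R2=(2,0,9,0) R0=(2,0,9,0)
Op 7: merge R3<->R1 -> R3=(0,0,0,0) R1=(0,0,0,0)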